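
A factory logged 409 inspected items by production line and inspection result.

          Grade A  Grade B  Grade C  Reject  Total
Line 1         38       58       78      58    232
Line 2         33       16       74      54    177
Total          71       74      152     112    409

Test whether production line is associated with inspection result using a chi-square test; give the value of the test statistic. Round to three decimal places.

Grand total N = 409.
Expected counts (row total × column total / N):
  Line 1, Grade A: 232×71/409 = 40.2738
  Line 1, Grade B: 232×74/409 = 41.9756
  Line 1, Grade C: 232×152/409 = 86.2200
  Line 1, Reject: 232×112/409 = 63.5306
  Line 2, Grade A: 177×71/409 = 30.7262
  Line 2, Grade B: 177×74/409 = 32.0244
  Line 2, Grade C: 177×152/409 = 65.7800
  Line 2, Reject: 177×112/409 = 48.4694
Contributions (O − E)²/E:
  (38 − 40.2738)²/40.2738 = 0.1284
  (58 − 41.9756)²/41.9756 = 6.1174
  (78 − 86.2200)²/86.2200 = 0.7837
  (58 − 63.5306)²/63.5306 = 0.4815
  (33 − 30.7262)²/30.7262 = 0.1683
  (16 − 32.0244)²/32.0244 = 8.0183
  (74 − 65.7800)²/65.7800 = 1.0272
  (54 − 48.4694)²/48.4694 = 0.6311
χ² = 0.1284 + 6.1174 + 0.7837 + 0.4815 + 0.1683 + 8.0183 + 1.0272 + 0.6311 = 17.356

17.356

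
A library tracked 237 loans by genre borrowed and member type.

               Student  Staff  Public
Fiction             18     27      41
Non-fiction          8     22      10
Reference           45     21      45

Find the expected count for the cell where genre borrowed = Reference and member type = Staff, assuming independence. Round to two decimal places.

Row total (Reference) = 111; column total (Staff) = 70; grand total N = 237.
Expected count = (row total × column total) / N = 111 × 70 / 237 = 32.78.

32.78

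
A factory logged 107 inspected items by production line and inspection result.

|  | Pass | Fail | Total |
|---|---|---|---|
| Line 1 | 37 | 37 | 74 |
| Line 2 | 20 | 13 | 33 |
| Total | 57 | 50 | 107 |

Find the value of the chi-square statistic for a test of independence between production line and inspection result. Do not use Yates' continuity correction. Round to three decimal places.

1.031

Grand total N = 107.
Expected counts (row total × column total / N):
  Line 1, Pass: 74×57/107 = 39.4206
  Line 1, Fail: 74×50/107 = 34.5794
  Line 2, Pass: 33×57/107 = 17.5794
  Line 2, Fail: 33×50/107 = 15.4206
Contributions (O − E)²/E:
  (37 − 39.4206)²/39.4206 = 0.1486
  (37 − 34.5794)²/34.5794 = 0.1694
  (20 − 17.5794)²/17.5794 = 0.3333
  (13 − 15.4206)²/15.4206 = 0.3800
χ² = 0.1486 + 0.1694 + 0.3333 + 0.3800 = 1.031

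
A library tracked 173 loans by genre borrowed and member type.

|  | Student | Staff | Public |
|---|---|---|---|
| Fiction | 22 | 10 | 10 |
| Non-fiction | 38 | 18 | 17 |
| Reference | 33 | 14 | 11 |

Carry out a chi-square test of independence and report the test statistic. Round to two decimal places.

Row totals: 42, 73, 58. Column totals: 93, 42, 38. Grand total N = 173.
Expected counts (row total × column total / N):
  Fiction, Student: 42×93/173 = 22.578
  Fiction, Staff: 42×42/173 = 10.197
  Fiction, Public: 42×38/173 = 9.225
  Non-fiction, Student: 73×93/173 = 39.243
  Non-fiction, Staff: 73×42/173 = 17.723
  Non-fiction, Public: 73×38/173 = 16.035
  Reference, Student: 58×93/173 = 31.179
  Reference, Staff: 58×42/173 = 14.081
  Reference, Public: 58×38/173 = 12.740
Contributions (O − E)²/E:
  (22 − 22.578)²/22.578 = 0.0148
  (10 − 10.197)²/10.197 = 0.0038
  (10 − 9.225)²/9.225 = 0.0651
  (38 − 39.243)²/39.243 = 0.0394
  (18 − 17.723)²/17.723 = 0.0043
  (17 − 16.035)²/16.035 = 0.0581
  (33 − 31.179)²/31.179 = 0.1064
  (14 − 14.081)²/14.081 = 0.0005
  (11 − 12.740)²/12.740 = 0.2376
χ² = 0.0148 + 0.0038 + 0.0651 + 0.0394 + 0.0043 + 0.0581 + 0.1064 + 0.0005 + 0.2376 = 0.53

0.53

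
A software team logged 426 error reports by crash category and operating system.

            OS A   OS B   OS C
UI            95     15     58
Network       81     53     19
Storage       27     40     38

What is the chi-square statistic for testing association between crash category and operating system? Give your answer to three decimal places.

62.958

Row totals: 168, 153, 105. Column totals: 203, 108, 115. Grand total N = 426.
Expected counts (row total × column total / N):
  UI, OS A: 168×203/426 = 80.0563
  UI, OS B: 168×108/426 = 42.5915
  UI, OS C: 168×115/426 = 45.3521
  Network, OS A: 153×203/426 = 72.9085
  Network, OS B: 153×108/426 = 38.7887
  Network, OS C: 153×115/426 = 41.3028
  Storage, OS A: 105×203/426 = 50.0352
  Storage, OS B: 105×108/426 = 26.6197
  Storage, OS C: 105×115/426 = 28.3451
Contributions (O − E)²/E:
  (95 − 80.0563)²/80.0563 = 2.7895
  (15 − 42.5915)²/42.5915 = 17.8742
  (58 − 45.3521)²/45.3521 = 3.5273
  (81 − 72.9085)²/72.9085 = 0.8980
  (53 − 38.7887)²/38.7887 = 5.2067
  (19 − 41.3028)²/41.3028 = 12.0431
  (27 − 50.0352)²/50.0352 = 10.6049
  (40 − 26.6197)²/26.6197 = 6.7256
  (38 − 28.3451)²/28.3451 = 3.2886
χ² = 2.7895 + 17.8742 + 3.5273 + 0.8980 + 5.2067 + 12.0431 + 10.6049 + 6.7256 + 3.2886 = 62.958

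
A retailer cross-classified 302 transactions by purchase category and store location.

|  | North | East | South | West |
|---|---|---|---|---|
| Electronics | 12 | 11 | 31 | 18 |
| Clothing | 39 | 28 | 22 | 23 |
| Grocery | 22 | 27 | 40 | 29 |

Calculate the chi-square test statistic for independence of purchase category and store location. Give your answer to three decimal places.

19.360

Row totals: 72, 112, 118. Column totals: 73, 66, 93, 70. Grand total N = 302.
Expected counts (row total × column total / N):
  Electronics, North: 72×73/302 = 17.40397
  Electronics, East: 72×66/302 = 15.73510
  Electronics, South: 72×93/302 = 22.17219
  Electronics, West: 72×70/302 = 16.68874
  Clothing, North: 112×73/302 = 27.07285
  Clothing, East: 112×66/302 = 24.47682
  Clothing, South: 112×93/302 = 34.49007
  Clothing, West: 112×70/302 = 25.96026
  Grocery, North: 118×73/302 = 28.52318
  Grocery, East: 118×66/302 = 25.78808
  Grocery, South: 118×93/302 = 36.33775
  Grocery, West: 118×70/302 = 27.35099
Contributions (O − E)²/E:
  (12 − 17.40397)²/17.40397 = 1.6779
  (11 − 15.73510)²/15.73510 = 1.4249
  (31 − 22.17219)²/22.17219 = 3.5148
  (18 − 16.68874)²/16.68874 = 0.1030
  (39 − 27.07285)²/27.07285 = 5.2546
  (28 − 24.47682)²/24.47682 = 0.5071
  (22 − 34.49007)²/34.49007 = 4.5231
  (23 − 25.96026)²/25.96026 = 0.3376
  (22 − 28.52318)²/28.52318 = 1.4918
  (27 − 25.78808)²/25.78808 = 0.0570
  (40 − 36.33775)²/36.33775 = 0.3691
  (29 − 27.35099)²/27.35099 = 0.0994
χ² = 1.6779 + 1.4249 + 3.5148 + 0.1030 + 5.2546 + 0.5071 + 4.5231 + 0.3376 + 1.4918 + 0.0570 + 0.3691 + 0.0994 = 19.360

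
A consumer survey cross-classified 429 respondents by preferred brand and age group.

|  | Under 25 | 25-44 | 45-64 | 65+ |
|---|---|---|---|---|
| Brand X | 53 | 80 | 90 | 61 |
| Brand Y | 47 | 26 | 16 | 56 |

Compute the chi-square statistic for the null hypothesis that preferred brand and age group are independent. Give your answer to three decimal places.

38.777

Row totals: 284, 145. Column totals: 100, 106, 106, 117. Grand total N = 429.
Expected counts (row total × column total / N):
  Brand X, Under 25: 284×100/429 = 66.2005
  Brand X, 25-44: 284×106/429 = 70.1725
  Brand X, 45-64: 284×106/429 = 70.1725
  Brand X, 65+: 284×117/429 = 77.4545
  Brand Y, Under 25: 145×100/429 = 33.7995
  Brand Y, 25-44: 145×106/429 = 35.8275
  Brand Y, 45-64: 145×106/429 = 35.8275
  Brand Y, 65+: 145×117/429 = 39.5455
Contributions (O − E)²/E:
  (53 − 66.2005)²/66.2005 = 2.6322
  (80 − 70.1725)²/70.1725 = 1.3763
  (90 − 70.1725)²/70.1725 = 5.6023
  (61 − 77.4545)²/77.4545 = 3.4956
  (47 − 33.7995)²/33.7995 = 5.1555
  (26 − 35.8275)²/35.8275 = 2.6957
  (16 − 35.8275)²/35.8275 = 10.9728
  (56 − 39.5455)²/39.5455 = 6.8466
χ² = 2.6322 + 1.3763 + 5.6023 + 3.4956 + 5.1555 + 2.6957 + 10.9728 + 6.8466 = 38.777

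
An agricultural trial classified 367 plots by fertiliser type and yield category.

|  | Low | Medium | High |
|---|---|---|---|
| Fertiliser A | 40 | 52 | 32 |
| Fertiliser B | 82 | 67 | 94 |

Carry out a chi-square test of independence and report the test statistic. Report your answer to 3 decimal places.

Row totals: 124, 243. Column totals: 122, 119, 126. Grand total N = 367.
Expected counts (row total × column total / N):
  Fertiliser A, Low: 124×122/367 = 41.2207
  Fertiliser A, Medium: 124×119/367 = 40.2071
  Fertiliser A, High: 124×126/367 = 42.5722
  Fertiliser B, Low: 243×122/367 = 80.7793
  Fertiliser B, Medium: 243×119/367 = 78.7929
  Fertiliser B, High: 243×126/367 = 83.4278
Contributions (O − E)²/E:
  (40 − 41.2207)²/41.2207 = 0.0361
  (52 − 40.2071)²/40.2071 = 3.4589
  (32 − 42.5722)²/42.5722 = 2.6255
  (82 − 80.7793)²/80.7793 = 0.0184
  (67 − 78.7929)²/78.7929 = 1.7650
  (94 − 83.4278)²/83.4278 = 1.3397
χ² = 0.0361 + 3.4589 + 2.6255 + 0.0184 + 1.7650 + 1.3397 = 9.244

9.244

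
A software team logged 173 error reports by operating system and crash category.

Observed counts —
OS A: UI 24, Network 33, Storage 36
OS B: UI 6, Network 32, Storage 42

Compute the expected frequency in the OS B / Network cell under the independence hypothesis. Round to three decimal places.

30.058

Row total (OS B) = 80; column total (Network) = 65; grand total N = 173.
Expected count = (row total × column total) / N = 80 × 65 / 173 = 30.058.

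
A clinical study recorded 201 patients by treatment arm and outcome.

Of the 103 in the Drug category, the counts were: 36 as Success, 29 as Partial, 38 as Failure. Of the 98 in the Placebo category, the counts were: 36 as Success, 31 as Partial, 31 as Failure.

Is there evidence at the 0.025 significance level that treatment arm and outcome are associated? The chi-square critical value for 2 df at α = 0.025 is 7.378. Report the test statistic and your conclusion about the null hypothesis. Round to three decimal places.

Row totals: 103, 98. Column totals: 72, 60, 69. Grand total N = 201.
Expected counts (row total × column total / N):
  Drug, Success: 103×72/201 = 36.8955
  Drug, Partial: 103×60/201 = 30.7463
  Drug, Failure: 103×69/201 = 35.3582
  Placebo, Success: 98×72/201 = 35.1045
  Placebo, Partial: 98×60/201 = 29.2537
  Placebo, Failure: 98×69/201 = 33.6418
Contributions (O − E)²/E:
  (36 − 36.8955)²/36.8955 = 0.0217
  (29 − 30.7463)²/30.7463 = 0.0992
  (38 − 35.3582)²/35.3582 = 0.1974
  (36 − 35.1045)²/35.1045 = 0.0228
  (31 − 29.2537)²/29.2537 = 0.1042
  (31 − 33.6418)²/33.6418 = 0.2075
χ² = 0.0217 + 0.0992 + 0.1974 + 0.0228 + 0.1042 + 0.2075 = 0.653
df = (2−1)(3−1) = 2. Since 0.653 < 7.378, fail to reject the null hypothesis of independence at α = 0.025.

0.653; fail to reject H₀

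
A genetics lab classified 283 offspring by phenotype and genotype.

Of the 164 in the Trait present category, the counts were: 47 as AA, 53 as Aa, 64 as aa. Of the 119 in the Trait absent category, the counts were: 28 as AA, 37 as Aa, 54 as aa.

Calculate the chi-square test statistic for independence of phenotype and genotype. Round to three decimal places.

Row totals: 164, 119. Column totals: 75, 90, 118. Grand total N = 283.
Expected counts (row total × column total / N):
  Trait present, AA: 164×75/283 = 43.4629
  Trait present, Aa: 164×90/283 = 52.1555
  Trait present, aa: 164×118/283 = 68.3816
  Trait absent, AA: 119×75/283 = 31.5371
  Trait absent, Aa: 119×90/283 = 37.8445
  Trait absent, aa: 119×118/283 = 49.6184
Contributions (O − E)²/E:
  (47 − 43.4629)²/43.4629 = 0.2879
  (53 − 52.1555)²/52.1555 = 0.0137
  (64 − 68.3816)²/68.3816 = 0.2808
  (28 − 31.5371)²/31.5371 = 0.3967
  (37 − 37.8445)²/37.8445 = 0.0188
  (54 − 49.6184)²/49.6184 = 0.3869
χ² = 0.2879 + 0.0137 + 0.2808 + 0.3967 + 0.0188 + 0.3869 = 1.385

1.385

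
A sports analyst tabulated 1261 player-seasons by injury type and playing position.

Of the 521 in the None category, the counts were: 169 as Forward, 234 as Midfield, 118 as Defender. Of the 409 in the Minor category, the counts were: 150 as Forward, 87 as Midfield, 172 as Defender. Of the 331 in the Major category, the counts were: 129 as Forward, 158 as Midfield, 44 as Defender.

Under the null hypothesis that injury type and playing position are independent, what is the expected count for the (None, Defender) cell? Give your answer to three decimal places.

Row total (None) = 521; column total (Defender) = 334; grand total N = 1261.
Expected count = (row total × column total) / N = 521 × 334 / 1261 = 137.997.

137.997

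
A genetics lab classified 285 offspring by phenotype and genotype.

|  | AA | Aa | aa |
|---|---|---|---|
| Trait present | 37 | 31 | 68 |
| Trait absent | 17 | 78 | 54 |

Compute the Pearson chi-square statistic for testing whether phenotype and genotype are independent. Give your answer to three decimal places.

Row totals: 136, 149. Column totals: 54, 109, 122. Grand total N = 285.
Expected counts (row total × column total / N):
  Trait present, AA: 136×54/285 = 25.7684
  Trait present, Aa: 136×109/285 = 52.0140
  Trait present, aa: 136×122/285 = 58.2175
  Trait absent, AA: 149×54/285 = 28.2316
  Trait absent, Aa: 149×109/285 = 56.9860
  Trait absent, aa: 149×122/285 = 63.7825
Contributions (O − E)²/E:
  (37 − 25.7684)²/25.7684 = 4.8955
  (31 − 52.0140)²/52.0140 = 8.4898
  (68 − 58.2175)²/58.2175 = 1.6438
  (17 − 28.2316)²/28.2316 = 4.4684
  (78 − 56.9860)²/56.9860 = 7.7491
  (54 − 63.7825)²/63.7825 = 1.5004
χ² = 4.8955 + 8.4898 + 1.6438 + 4.4684 + 7.7491 + 1.5004 = 28.747

28.747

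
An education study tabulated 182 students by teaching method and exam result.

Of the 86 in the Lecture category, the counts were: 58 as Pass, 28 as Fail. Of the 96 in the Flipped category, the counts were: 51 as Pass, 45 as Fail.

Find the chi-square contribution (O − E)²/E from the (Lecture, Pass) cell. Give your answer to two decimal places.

Row total (Lecture) = 86; column total (Pass) = 109; N = 182.
Expected count E = 86 × 109 / 182 = 51.505.
Contribution = (O − E)²/E = (58 − 51.505)² / 51.505 = 0.82.

0.82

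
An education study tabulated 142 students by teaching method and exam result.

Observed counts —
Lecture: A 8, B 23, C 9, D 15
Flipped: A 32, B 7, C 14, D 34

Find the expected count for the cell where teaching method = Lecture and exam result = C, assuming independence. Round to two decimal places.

Row total (Lecture) = 55; column total (C) = 23; grand total N = 142.
Expected count = (row total × column total) / N = 55 × 23 / 142 = 8.91.

8.91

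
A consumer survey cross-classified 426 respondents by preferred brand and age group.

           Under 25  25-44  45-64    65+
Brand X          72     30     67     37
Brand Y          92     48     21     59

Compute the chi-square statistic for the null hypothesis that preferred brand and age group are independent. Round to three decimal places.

35.258

Row totals: 206, 220. Column totals: 164, 78, 88, 96. Grand total N = 426.
Expected counts (row total × column total / N):
  Brand X, Under 25: 206×164/426 = 79.30516
  Brand X, 25-44: 206×78/426 = 37.71831
  Brand X, 45-64: 206×88/426 = 42.55399
  Brand X, 65+: 206×96/426 = 46.42254
  Brand Y, Under 25: 220×164/426 = 84.69484
  Brand Y, 25-44: 220×78/426 = 40.28169
  Brand Y, 45-64: 220×88/426 = 45.44601
  Brand Y, 65+: 220×96/426 = 49.57746
Contributions (O − E)²/E:
  (72 − 79.30516)²/79.30516 = 0.6729
  (30 − 37.71831)²/37.71831 = 1.5794
  (67 − 42.55399)²/42.55399 = 14.0435
  (37 − 46.42254)²/46.42254 = 1.9125
  (92 − 84.69484)²/84.69484 = 0.6301
  (48 − 40.28169)²/40.28169 = 1.4789
  (21 − 45.44601)²/45.44601 = 13.1498
  (59 − 49.57746)²/49.57746 = 1.7908
χ² = 0.6729 + 1.5794 + 14.0435 + 1.9125 + 0.6301 + 1.4789 + 13.1498 + 1.7908 = 35.258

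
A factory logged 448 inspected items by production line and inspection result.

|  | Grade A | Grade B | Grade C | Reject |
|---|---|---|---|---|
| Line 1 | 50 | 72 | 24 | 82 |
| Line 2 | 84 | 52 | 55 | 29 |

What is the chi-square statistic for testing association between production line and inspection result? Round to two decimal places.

49.20

Row totals: 228, 220. Column totals: 134, 124, 79, 111. Grand total N = 448.
Expected counts (row total × column total / N):
  Line 1, Grade A: 228×134/448 = 68.196
  Line 1, Grade B: 228×124/448 = 63.107
  Line 1, Grade C: 228×79/448 = 40.205
  Line 1, Reject: 228×111/448 = 56.491
  Line 2, Grade A: 220×134/448 = 65.804
  Line 2, Grade B: 220×124/448 = 60.893
  Line 2, Grade C: 220×79/448 = 38.795
  Line 2, Reject: 220×111/448 = 54.509
Contributions (O − E)²/E:
  (50 − 68.196)²/68.196 = 4.8550
  (72 − 63.107)²/63.107 = 1.2532
  (24 − 40.205)²/40.205 = 6.5316
  (82 − 56.491)²/56.491 = 11.5188
  (84 − 65.804)²/65.804 = 5.0315
  (52 − 60.893)²/60.893 = 1.2988
  (55 − 38.795)²/38.795 = 6.7690
  (29 − 54.509)²/54.509 = 11.9376
χ² = 4.8550 + 1.2532 + 6.5316 + 11.5188 + 5.0315 + 1.2988 + 6.7690 + 11.9376 = 49.20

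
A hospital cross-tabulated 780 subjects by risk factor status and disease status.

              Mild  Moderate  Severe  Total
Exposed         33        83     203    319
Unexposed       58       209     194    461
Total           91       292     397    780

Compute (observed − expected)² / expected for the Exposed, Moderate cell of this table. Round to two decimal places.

Row total (Exposed) = 319; column total (Moderate) = 292; N = 780.
Expected count E = 319 × 292 / 780 = 119.421.
Contribution = (O − E)²/E = (83 − 119.421)² / 119.421 = 11.11.

11.11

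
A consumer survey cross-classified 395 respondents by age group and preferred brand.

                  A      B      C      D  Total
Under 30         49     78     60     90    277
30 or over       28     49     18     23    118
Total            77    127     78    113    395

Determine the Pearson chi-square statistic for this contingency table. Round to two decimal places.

12.75

Grand total N = 395.
Expected counts (row total × column total / N):
  Under 30, A: 277×77/395 = 53.997
  Under 30, B: 277×127/395 = 89.061
  Under 30, C: 277×78/395 = 54.699
  Under 30, D: 277×113/395 = 79.243
  30 or over, A: 118×77/395 = 23.003
  30 or over, B: 118×127/395 = 37.939
  30 or over, C: 118×78/395 = 23.301
  30 or over, D: 118×113/395 = 33.757
Contributions (O − E)²/E:
  (49 − 53.997)²/53.997 = 0.4624
  (78 − 89.061)²/89.061 = 1.3737
  (60 − 54.699)²/54.699 = 0.5137
  (90 − 79.243)²/79.243 = 1.4602
  (28 − 23.003)²/23.003 = 1.0855
  (49 − 37.939)²/37.939 = 3.2248
  (18 − 23.301)²/23.301 = 1.2060
  (23 − 33.757)²/33.757 = 3.4278
χ² = 0.4624 + 1.3737 + 0.5137 + 1.4602 + 1.0855 + 3.2248 + 1.2060 + 3.4278 = 12.75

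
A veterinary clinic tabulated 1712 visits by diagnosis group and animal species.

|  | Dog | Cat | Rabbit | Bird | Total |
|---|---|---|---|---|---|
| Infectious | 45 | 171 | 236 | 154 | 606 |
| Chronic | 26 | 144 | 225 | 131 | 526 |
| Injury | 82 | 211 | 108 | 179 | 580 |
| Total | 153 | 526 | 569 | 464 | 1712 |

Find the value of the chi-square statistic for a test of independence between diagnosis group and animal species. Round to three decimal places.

99.908

Grand total N = 1712.
Expected counts (row total × column total / N):
  Infectious, Dog: 606×153/1712 = 54.15771
  Infectious, Cat: 606×526/1712 = 186.18925
  Infectious, Rabbit: 606×569/1712 = 201.41005
  Infectious, Bird: 606×464/1712 = 164.24299
  Chronic, Dog: 526×153/1712 = 47.00818
  Chronic, Cat: 526×526/1712 = 161.60981
  Chronic, Rabbit: 526×569/1712 = 174.82126
  Chronic, Bird: 526×464/1712 = 142.56075
  Injury, Dog: 580×153/1712 = 51.83411
  Injury, Cat: 580×526/1712 = 178.20093
  Injury, Rabbit: 580×569/1712 = 192.76869
  Injury, Bird: 580×464/1712 = 157.19626
Contributions (O − E)²/E:
  (45 − 54.15771)²/54.15771 = 1.5485
  (171 − 186.18925)²/186.18925 = 1.2391
  (236 − 201.41005)²/201.41005 = 5.9404
  (154 − 164.24299)²/164.24299 = 0.6388
  (26 − 47.00818)²/47.00818 = 9.3887
  (144 − 161.60981)²/161.60981 = 1.9189
  (225 − 174.82126)²/174.82126 = 14.4027
  (131 − 142.56075)²/142.56075 = 0.9375
  (82 − 51.83411)²/51.83411 = 17.5556
  (211 − 178.20093)²/178.20093 = 6.0369
  (108 − 192.76869)²/192.76869 = 37.2764
  (179 − 157.19626)²/157.19626 = 3.0243
χ² = 1.5485 + 1.2391 + 5.9404 + 0.6388 + 9.3887 + 1.9189 + 14.4027 + 0.9375 + 17.5556 + 6.0369 + 37.2764 + 3.0243 = 99.908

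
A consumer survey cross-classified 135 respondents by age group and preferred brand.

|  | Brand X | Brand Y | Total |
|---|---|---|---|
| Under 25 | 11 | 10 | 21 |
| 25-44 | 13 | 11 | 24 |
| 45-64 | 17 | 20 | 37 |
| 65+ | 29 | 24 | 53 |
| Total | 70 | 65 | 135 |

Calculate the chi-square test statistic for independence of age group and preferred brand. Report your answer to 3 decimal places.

0.745

Grand total N = 135.
Expected counts (row total × column total / N):
  Under 25, Brand X: 21×70/135 = 10.8889
  Under 25, Brand Y: 21×65/135 = 10.1111
  25-44, Brand X: 24×70/135 = 12.4444
  25-44, Brand Y: 24×65/135 = 11.5556
  45-64, Brand X: 37×70/135 = 19.1852
  45-64, Brand Y: 37×65/135 = 17.8148
  65+, Brand X: 53×70/135 = 27.4815
  65+, Brand Y: 53×65/135 = 25.5185
Contributions (O − E)²/E:
  (11 − 10.8889)²/10.8889 = 0.0011
  (10 − 10.1111)²/10.1111 = 0.0012
  (13 − 12.4444)²/12.4444 = 0.0248
  (11 − 11.5556)²/11.5556 = 0.0267
  (17 − 19.1852)²/19.1852 = 0.2489
  (20 − 17.8148)²/17.8148 = 0.2680
  (29 − 27.4815)²/27.4815 = 0.0839
  (24 − 25.5185)²/25.5185 = 0.0904
χ² = 0.0011 + 0.0012 + 0.0248 + 0.0267 + 0.2489 + 0.2680 + 0.0839 + 0.0904 = 0.745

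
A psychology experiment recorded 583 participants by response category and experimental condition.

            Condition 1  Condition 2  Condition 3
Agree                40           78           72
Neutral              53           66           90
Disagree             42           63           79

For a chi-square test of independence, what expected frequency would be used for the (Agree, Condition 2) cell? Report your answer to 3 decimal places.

67.461

Row total (Agree) = 190; column total (Condition 2) = 207; grand total N = 583.
Expected count = (row total × column total) / N = 190 × 207 / 583 = 67.461.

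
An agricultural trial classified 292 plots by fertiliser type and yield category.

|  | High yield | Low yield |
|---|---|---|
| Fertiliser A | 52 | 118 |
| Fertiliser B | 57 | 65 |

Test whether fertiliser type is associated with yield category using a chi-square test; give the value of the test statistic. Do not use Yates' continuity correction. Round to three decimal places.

7.902

Row totals: 170, 122. Column totals: 109, 183. Grand total N = 292.
Expected counts (row total × column total / N):
  Fertiliser A, High yield: 170×109/292 = 63.4589
  Fertiliser A, Low yield: 170×183/292 = 106.5411
  Fertiliser B, High yield: 122×109/292 = 45.5411
  Fertiliser B, Low yield: 122×183/292 = 76.4589
Contributions (O − E)²/E:
  (52 − 63.4589)²/63.4589 = 2.0692
  (118 − 106.5411)²/106.5411 = 1.2324
  (57 − 45.5411)²/45.5411 = 2.8833
  (65 − 76.4589)²/76.4589 = 1.7173
χ² = 2.0692 + 1.2324 + 2.8833 + 1.7173 = 7.902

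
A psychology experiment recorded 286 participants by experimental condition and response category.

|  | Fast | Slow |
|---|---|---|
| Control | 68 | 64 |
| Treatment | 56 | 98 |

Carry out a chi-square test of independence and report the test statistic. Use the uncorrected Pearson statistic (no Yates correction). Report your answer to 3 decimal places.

Row totals: 132, 154. Column totals: 124, 162. Grand total N = 286.
Expected counts (row total × column total / N):
  Control, Fast: 132×124/286 = 57.2308
  Control, Slow: 132×162/286 = 74.7692
  Treatment, Fast: 154×124/286 = 66.7692
  Treatment, Slow: 154×162/286 = 87.2308
Contributions (O − E)²/E:
  (68 − 57.2308)²/57.2308 = 2.0265
  (64 − 74.7692)²/74.7692 = 1.5511
  (56 − 66.7692)²/66.7692 = 1.7370
  (98 − 87.2308)²/87.2308 = 1.3295
χ² = 2.0265 + 1.5511 + 1.7370 + 1.3295 = 6.644

6.644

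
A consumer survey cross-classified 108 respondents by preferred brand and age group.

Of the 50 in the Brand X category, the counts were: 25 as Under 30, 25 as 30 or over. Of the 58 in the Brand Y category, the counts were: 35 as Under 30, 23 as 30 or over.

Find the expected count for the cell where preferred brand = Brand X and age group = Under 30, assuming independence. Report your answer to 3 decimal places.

Row total (Brand X) = 50; column total (Under 30) = 60; grand total N = 108.
Expected count = (row total × column total) / N = 50 × 60 / 108 = 27.778.

27.778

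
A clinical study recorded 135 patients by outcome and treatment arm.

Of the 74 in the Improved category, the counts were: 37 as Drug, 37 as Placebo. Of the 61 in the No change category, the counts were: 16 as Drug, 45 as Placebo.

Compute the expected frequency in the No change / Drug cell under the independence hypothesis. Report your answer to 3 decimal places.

23.948

Row total (No change) = 61; column total (Drug) = 53; grand total N = 135.
Expected count = (row total × column total) / N = 61 × 53 / 135 = 23.948.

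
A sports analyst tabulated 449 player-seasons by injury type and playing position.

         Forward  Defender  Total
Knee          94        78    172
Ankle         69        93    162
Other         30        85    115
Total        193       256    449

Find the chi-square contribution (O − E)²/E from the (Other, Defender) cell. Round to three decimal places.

5.759

Row total (Other) = 115; column total (Defender) = 256; N = 449.
Expected count E = 115 × 256 / 449 = 65.5679.
Contribution = (O − E)²/E = (85 − 65.5679)² / 65.5679 = 5.759.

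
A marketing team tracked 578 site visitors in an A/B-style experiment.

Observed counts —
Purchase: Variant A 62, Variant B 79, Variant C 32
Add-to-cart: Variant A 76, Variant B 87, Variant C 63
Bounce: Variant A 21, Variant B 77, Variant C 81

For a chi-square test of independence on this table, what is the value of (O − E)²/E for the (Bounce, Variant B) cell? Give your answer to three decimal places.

0.040

Row total (Bounce) = 179; column total (Variant B) = 243; N = 578.
Expected count E = 179 × 243 / 578 = 75.2543.
Contribution = (O − E)²/E = (77 − 75.2543)² / 75.2543 = 0.040.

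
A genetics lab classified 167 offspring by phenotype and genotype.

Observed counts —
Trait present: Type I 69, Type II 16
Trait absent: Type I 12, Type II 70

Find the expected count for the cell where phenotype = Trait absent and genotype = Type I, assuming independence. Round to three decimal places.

39.772

Row total (Trait absent) = 82; column total (Type I) = 81; grand total N = 167.
Expected count = (row total × column total) / N = 82 × 81 / 167 = 39.772.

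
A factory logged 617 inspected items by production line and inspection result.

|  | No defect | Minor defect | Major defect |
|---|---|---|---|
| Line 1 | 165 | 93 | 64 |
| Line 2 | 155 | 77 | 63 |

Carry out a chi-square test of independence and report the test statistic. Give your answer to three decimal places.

0.646

Row totals: 322, 295. Column totals: 320, 170, 127. Grand total N = 617.
Expected counts (row total × column total / N):
  Line 1, No defect: 322×320/617 = 167.0016
  Line 1, Minor defect: 322×170/617 = 88.7196
  Line 1, Major defect: 322×127/617 = 66.2788
  Line 2, No defect: 295×320/617 = 152.9984
  Line 2, Minor defect: 295×170/617 = 81.2804
  Line 2, Major defect: 295×127/617 = 60.7212
Contributions (O − E)²/E:
  (165 − 167.0016)²/167.0016 = 0.0240
  (93 − 88.7196)²/88.7196 = 0.2065
  (64 − 66.2788)²/66.2788 = 0.0783
  (155 − 152.9984)²/152.9984 = 0.0262
  (77 − 81.2804)²/81.2804 = 0.2254
  (63 − 60.7212)²/60.7212 = 0.0855
χ² = 0.0240 + 0.2065 + 0.0783 + 0.0262 + 0.2254 + 0.0855 = 0.646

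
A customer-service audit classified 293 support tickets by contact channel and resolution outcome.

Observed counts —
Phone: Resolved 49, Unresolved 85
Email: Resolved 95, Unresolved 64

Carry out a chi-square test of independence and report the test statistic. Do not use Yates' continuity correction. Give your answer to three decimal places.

15.635

Row totals: 134, 159. Column totals: 144, 149. Grand total N = 293.
Expected counts (row total × column total / N):
  Phone, Resolved: 134×144/293 = 65.8567
  Phone, Unresolved: 134×149/293 = 68.1433
  Email, Resolved: 159×144/293 = 78.1433
  Email, Unresolved: 159×149/293 = 80.8567
Contributions (O − E)²/E:
  (49 − 65.8567)²/65.8567 = 4.3146
  (85 − 68.1433)²/68.1433 = 4.1699
  (95 − 78.1433)²/78.1433 = 3.6362
  (64 − 80.8567)²/80.8567 = 3.5142
χ² = 4.3146 + 4.1699 + 3.6362 + 3.5142 = 15.635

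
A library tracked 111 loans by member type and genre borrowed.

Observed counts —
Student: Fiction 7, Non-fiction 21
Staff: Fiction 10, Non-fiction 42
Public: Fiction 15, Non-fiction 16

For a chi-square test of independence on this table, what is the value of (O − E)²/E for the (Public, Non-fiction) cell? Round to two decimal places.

1.67

Row total (Public) = 31; column total (Non-fiction) = 79; N = 111.
Expected count E = 31 × 79 / 111 = 22.063.
Contribution = (O − E)²/E = (16 − 22.063)² / 22.063 = 1.67.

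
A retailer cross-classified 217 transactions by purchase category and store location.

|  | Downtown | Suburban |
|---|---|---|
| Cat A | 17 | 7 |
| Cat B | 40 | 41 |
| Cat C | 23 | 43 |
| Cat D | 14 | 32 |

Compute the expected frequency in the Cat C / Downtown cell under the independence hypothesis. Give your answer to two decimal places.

Row total (Cat C) = 66; column total (Downtown) = 94; grand total N = 217.
Expected count = (row total × column total) / N = 66 × 94 / 217 = 28.59.

28.59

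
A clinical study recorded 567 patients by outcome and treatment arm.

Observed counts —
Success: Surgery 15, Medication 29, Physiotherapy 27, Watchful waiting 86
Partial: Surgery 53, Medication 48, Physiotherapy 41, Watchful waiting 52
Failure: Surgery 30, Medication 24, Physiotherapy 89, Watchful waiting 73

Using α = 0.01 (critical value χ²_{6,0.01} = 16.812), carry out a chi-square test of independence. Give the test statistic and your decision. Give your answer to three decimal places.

Row totals: 157, 194, 216. Column totals: 98, 101, 157, 211. Grand total N = 567.
Expected counts (row total × column total / N):
  Success, Surgery: 157×98/567 = 27.1358
  Success, Medication: 157×101/567 = 27.9665
  Success, Physiotherapy: 157×157/567 = 43.4727
  Success, Watchful waiting: 157×211/567 = 58.4250
  Partial, Surgery: 194×98/567 = 33.5309
  Partial, Medication: 194×101/567 = 34.5573
  Partial, Physiotherapy: 194×157/567 = 53.7178
  Partial, Watchful waiting: 194×211/567 = 72.1940
  Failure, Surgery: 216×98/567 = 37.3333
  Failure, Medication: 216×101/567 = 38.4762
  Failure, Physiotherapy: 216×157/567 = 59.8095
  Failure, Watchful waiting: 216×211/567 = 80.3810
Contributions (O − E)²/E:
  (15 − 27.1358)²/27.1358 = 5.4274
  (29 − 27.9665)²/27.9665 = 0.0382
  (27 − 43.4727)²/43.4727 = 6.2418
  (86 − 58.4250)²/58.4250 = 13.0146
  (53 − 33.5309)²/33.5309 = 11.3044
  (48 − 34.5573)²/34.5573 = 5.2292
  (41 − 53.7178)²/53.7178 = 3.0110
  (52 − 72.1940)²/72.1940 = 5.6486
  (30 − 37.3333)²/37.3333 = 1.4405
  (24 − 38.4762)²/38.4762 = 5.4465
  (89 − 59.8095)²/59.8095 = 14.2467
  (73 − 80.3810)²/80.3810 = 0.6778
χ² = 5.4274 + 0.0382 + 6.2418 + 13.0146 + 11.3044 + 5.2292 + 3.0110 + 5.6486 + 1.4405 + 5.4465 + 14.2467 + 0.6778 = 71.727
df = (3−1)(4−1) = 6. Since 71.727 > 16.812, reject the null hypothesis of independence at α = 0.01.

71.727; reject H₀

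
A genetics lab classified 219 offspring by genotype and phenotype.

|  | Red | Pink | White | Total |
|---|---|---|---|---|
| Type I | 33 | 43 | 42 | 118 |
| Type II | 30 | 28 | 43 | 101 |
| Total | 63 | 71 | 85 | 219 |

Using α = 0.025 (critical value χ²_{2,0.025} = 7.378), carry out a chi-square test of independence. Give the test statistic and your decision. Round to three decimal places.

2.016; fail to reject H₀

Grand total N = 219.
Expected counts (row total × column total / N):
  Type I, Red: 118×63/219 = 33.9452
  Type I, Pink: 118×71/219 = 38.2557
  Type I, White: 118×85/219 = 45.7991
  Type II, Red: 101×63/219 = 29.0548
  Type II, Pink: 101×71/219 = 32.7443
  Type II, White: 101×85/219 = 39.2009
Contributions (O − E)²/E:
  (33 − 33.9452)²/33.9452 = 0.0263
  (43 − 38.2557)²/38.2557 = 0.5884
  (42 − 45.7991)²/45.7991 = 0.3151
  (30 − 29.0548)²/29.0548 = 0.0307
  (28 − 32.7443)²/32.7443 = 0.6874
  (43 − 39.2009)²/39.2009 = 0.3682
χ² = 0.0263 + 0.5884 + 0.3151 + 0.0307 + 0.6874 + 0.3682 = 2.016
df = (2−1)(3−1) = 2. Since 2.016 < 7.378, fail to reject the null hypothesis of independence at α = 0.025.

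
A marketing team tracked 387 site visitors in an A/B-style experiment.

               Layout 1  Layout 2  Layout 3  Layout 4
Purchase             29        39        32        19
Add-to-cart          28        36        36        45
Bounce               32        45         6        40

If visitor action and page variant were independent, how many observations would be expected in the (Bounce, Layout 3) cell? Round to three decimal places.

Row total (Bounce) = 123; column total (Layout 3) = 74; grand total N = 387.
Expected count = (row total × column total) / N = 123 × 74 / 387 = 23.519.

23.519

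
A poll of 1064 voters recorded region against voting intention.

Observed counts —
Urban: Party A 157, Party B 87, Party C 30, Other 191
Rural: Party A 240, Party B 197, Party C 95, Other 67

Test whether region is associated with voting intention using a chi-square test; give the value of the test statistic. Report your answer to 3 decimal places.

Row totals: 465, 599. Column totals: 397, 284, 125, 258. Grand total N = 1064.
Expected counts (row total × column total / N):
  Urban, Party A: 465×397/1064 = 173.50094
  Urban, Party B: 465×284/1064 = 124.11654
  Urban, Party C: 465×125/1064 = 54.62876
  Urban, Other: 465×258/1064 = 112.75376
  Rural, Party A: 599×397/1064 = 223.49906
  Rural, Party B: 599×284/1064 = 159.88346
  Rural, Party C: 599×125/1064 = 70.37124
  Rural, Other: 599×258/1064 = 145.24624
Contributions (O − E)²/E:
  (157 − 173.50094)²/173.50094 = 1.5693
  (87 − 124.11654)²/124.11654 = 11.0995
  (30 − 54.62876)²/54.62876 = 11.1036
  (191 − 112.75376)²/112.75376 = 54.2995
  (240 − 223.49906)²/223.49906 = 1.2183
  (197 − 159.88346)²/159.88346 = 8.6165
  (95 − 70.37124)²/70.37124 = 8.6197
  (67 − 145.24624)²/145.24624 = 42.1524
χ² = 1.5693 + 11.0995 + 11.1036 + 54.2995 + 1.2183 + 8.6165 + 8.6197 + 42.1524 = 138.679

138.679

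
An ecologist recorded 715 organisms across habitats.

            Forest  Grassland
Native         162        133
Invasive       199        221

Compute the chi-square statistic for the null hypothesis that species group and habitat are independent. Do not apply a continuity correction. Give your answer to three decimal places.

Row totals: 295, 420. Column totals: 361, 354. Grand total N = 715.
Expected counts (row total × column total / N):
  Native, Forest: 295×361/715 = 148.9441
  Native, Grassland: 295×354/715 = 146.0559
  Invasive, Forest: 420×361/715 = 212.0559
  Invasive, Grassland: 420×354/715 = 207.9441
Contributions (O − E)²/E:
  (162 − 148.9441)²/148.9441 = 1.1444
  (133 − 146.0559)²/146.0559 = 1.1671
  (199 − 212.0559)²/212.0559 = 0.8038
  (221 − 207.9441)²/207.9441 = 0.8197
χ² = 1.1444 + 1.1671 + 0.8038 + 0.8197 = 3.935

3.935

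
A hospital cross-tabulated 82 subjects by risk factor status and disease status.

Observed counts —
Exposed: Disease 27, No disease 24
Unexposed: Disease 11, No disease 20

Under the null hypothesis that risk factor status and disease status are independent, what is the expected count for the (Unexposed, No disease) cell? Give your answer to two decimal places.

Row total (Unexposed) = 31; column total (No disease) = 44; grand total N = 82.
Expected count = (row total × column total) / N = 31 × 44 / 82 = 16.63.

16.63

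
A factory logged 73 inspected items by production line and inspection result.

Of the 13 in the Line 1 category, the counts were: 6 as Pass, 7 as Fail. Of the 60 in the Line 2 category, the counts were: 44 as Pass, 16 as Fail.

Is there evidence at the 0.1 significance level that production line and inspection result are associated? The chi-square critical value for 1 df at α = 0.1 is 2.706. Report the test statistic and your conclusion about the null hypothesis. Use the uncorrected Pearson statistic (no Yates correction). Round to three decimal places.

Row totals: 13, 60. Column totals: 50, 23. Grand total N = 73.
Expected counts (row total × column total / N):
  Line 1, Pass: 13×50/73 = 8.9041
  Line 1, Fail: 13×23/73 = 4.0959
  Line 2, Pass: 60×50/73 = 41.0959
  Line 2, Fail: 60×23/73 = 18.9041
Contributions (O − E)²/E:
  (6 − 8.9041)²/8.9041 = 0.9472
  (7 − 4.0959)²/4.0959 = 2.0591
  (44 − 41.0959)²/41.0959 = 0.2052
  (16 − 18.9041)²/18.9041 = 0.4461
χ² = 0.9472 + 2.0591 + 0.2052 + 0.4461 = 3.658
df = (2−1)(2−1) = 1. Since 3.658 > 2.706, reject the null hypothesis of independence at α = 0.1.

3.658; reject H₀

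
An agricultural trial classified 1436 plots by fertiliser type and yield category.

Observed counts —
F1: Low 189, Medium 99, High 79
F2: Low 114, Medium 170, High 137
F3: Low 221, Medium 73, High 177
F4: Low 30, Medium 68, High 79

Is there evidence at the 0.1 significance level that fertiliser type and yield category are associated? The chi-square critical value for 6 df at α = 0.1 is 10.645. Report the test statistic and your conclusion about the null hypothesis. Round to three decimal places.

Row totals: 367, 421, 471, 177. Column totals: 554, 410, 472. Grand total N = 1436.
Expected counts (row total × column total / N):
  F1, Low: 367×554/1436 = 141.5864
  F1, Medium: 367×410/1436 = 104.7841
  F1, High: 367×472/1436 = 120.6295
  F2, Low: 421×554/1436 = 162.4192
  F2, Medium: 421×410/1436 = 120.2019
  F2, High: 421×472/1436 = 138.3788
  F3, Low: 471×554/1436 = 181.7089
  F3, Medium: 471×410/1436 = 134.4777
  F3, High: 471×472/1436 = 154.8134
  F4, Low: 177×554/1436 = 68.2855
  F4, Medium: 177×410/1436 = 50.5362
  F4, High: 177×472/1436 = 58.1783
Contributions (O − E)²/E:
  (189 − 141.5864)²/141.5864 = 15.8776
  (99 − 104.7841)²/104.7841 = 0.3193
  (79 − 120.6295)²/120.6295 = 14.3664
  (114 − 162.4192)²/162.4192 = 14.4344
  (170 − 120.2019)²/120.2019 = 20.6307
  (137 − 138.3788)²/138.3788 = 0.0137
  (221 − 181.7089)²/181.7089 = 8.4960
  (73 − 134.4777)²/134.4777 = 28.1051
  (177 − 154.8134)²/154.8134 = 3.1796
  (30 − 68.2855)²/68.2855 = 21.4655
  (68 − 50.5362)²/50.5362 = 6.0350
  (79 − 58.1783)²/58.1783 = 7.4520
χ² = 15.8776 + 0.3193 + 14.3664 + 14.4344 + 20.6307 + 0.0137 + 8.4960 + 28.1051 + 3.1796 + 21.4655 + 6.0350 + 7.4520 = 140.375
df = (4−1)(3−1) = 6. Since 140.375 > 10.645, reject the null hypothesis of independence at α = 0.1.

140.375; reject H₀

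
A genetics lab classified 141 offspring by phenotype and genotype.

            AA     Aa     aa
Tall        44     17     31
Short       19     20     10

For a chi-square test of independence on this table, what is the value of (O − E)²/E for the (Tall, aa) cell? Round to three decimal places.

Row total (Tall) = 92; column total (aa) = 41; N = 141.
Expected count E = 92 × 41 / 141 = 26.7518.
Contribution = (O − E)²/E = (31 − 26.7518)² / 26.7518 = 0.675.

0.675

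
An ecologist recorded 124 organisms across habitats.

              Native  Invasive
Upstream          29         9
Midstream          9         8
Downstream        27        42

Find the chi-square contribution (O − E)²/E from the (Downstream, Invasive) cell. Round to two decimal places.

Row total (Downstream) = 69; column total (Invasive) = 59; N = 124.
Expected count E = 69 × 59 / 124 = 32.831.
Contribution = (O − E)²/E = (42 − 32.831)² / 32.831 = 2.56.

2.56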